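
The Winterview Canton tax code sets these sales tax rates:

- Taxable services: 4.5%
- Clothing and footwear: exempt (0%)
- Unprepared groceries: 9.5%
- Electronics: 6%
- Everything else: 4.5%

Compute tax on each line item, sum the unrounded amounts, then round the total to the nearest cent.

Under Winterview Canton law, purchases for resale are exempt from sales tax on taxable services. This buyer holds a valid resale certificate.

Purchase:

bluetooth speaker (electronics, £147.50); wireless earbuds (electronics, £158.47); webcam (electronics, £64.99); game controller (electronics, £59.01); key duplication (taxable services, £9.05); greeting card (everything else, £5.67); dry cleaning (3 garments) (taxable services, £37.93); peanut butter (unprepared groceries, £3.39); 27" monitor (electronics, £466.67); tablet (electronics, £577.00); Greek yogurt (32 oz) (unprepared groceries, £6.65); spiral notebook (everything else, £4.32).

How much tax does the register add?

£89.82

Bluetooth speaker £147.50: electronics → 6% → £8.85
Wireless earbuds £158.47: electronics → 6% → £9.5082
Webcam £64.99: electronics → 6% → £3.8994
Game controller £59.01: electronics → 6% → £3.5406
Key duplication £9.05: taxable services, buyer-exempt → 0% → £0.00
Greeting card £5.67: everything else → 4.5% → £0.25515
Dry cleaning (3 garments) £37.93: taxable services, buyer-exempt → 0% → £0.00
Peanut butter £3.39: unprepared groceries → 9.5% → £0.32205
27" monitor £466.67: electronics → 6% → £28.0002
Tablet £577.00: electronics → 6% → £34.62
Greek yogurt (32 oz) £6.65: unprepared groceries → 9.5% → £0.63175
Spiral notebook £4.32: everything else → 4.5% → £0.1944
Unrounded tax sum = £89.82175 → £89.82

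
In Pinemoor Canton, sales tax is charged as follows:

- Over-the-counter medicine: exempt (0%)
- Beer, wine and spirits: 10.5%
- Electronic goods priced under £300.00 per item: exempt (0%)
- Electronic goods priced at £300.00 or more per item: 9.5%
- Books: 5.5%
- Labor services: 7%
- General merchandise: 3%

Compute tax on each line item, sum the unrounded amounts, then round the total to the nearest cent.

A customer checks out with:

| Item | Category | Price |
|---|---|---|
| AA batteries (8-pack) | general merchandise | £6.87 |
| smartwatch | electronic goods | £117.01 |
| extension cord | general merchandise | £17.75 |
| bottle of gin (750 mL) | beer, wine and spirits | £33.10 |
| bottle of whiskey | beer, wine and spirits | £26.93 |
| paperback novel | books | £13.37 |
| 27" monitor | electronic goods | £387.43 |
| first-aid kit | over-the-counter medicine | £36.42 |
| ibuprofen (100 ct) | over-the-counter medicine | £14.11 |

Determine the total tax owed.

£44.58

AA batteries (8-pack) £6.87: general merchandise → 3% → £0.2061
Smartwatch £117.01: electronic goods, under £300.00 → 0% → £0.00
Extension cord £17.75: general merchandise → 3% → £0.5325
Bottle of gin (750 mL) £33.10: beer, wine and spirits → 10.5% → £3.4755
Bottle of whiskey £26.93: beer, wine and spirits → 10.5% → £2.82765
Paperback novel £13.37: books → 5.5% → £0.73535
27" monitor £387.43: electronic goods, £300.00 or more → 9.5% → £36.80585
First-aid kit £36.42: over-the-counter medicine → 0% → £0.00
Ibuprofen (100 ct) £14.11: over-the-counter medicine → 0% → £0.00
Unrounded tax sum = £44.58295 → £44.58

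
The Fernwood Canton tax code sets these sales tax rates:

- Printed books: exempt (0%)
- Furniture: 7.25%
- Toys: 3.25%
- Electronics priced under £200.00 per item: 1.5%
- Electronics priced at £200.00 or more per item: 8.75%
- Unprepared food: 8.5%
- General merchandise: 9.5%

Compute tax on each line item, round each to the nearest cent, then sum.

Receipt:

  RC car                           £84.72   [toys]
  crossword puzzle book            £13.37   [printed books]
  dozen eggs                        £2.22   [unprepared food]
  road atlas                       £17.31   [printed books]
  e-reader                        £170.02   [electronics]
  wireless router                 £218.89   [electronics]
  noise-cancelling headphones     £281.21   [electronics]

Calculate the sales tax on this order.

RC car £84.72: toys → 3.25% → £2.75
Crossword puzzle book £13.37: printed books → 0% → £0.00
Dozen eggs £2.22: unprepared food → 8.5% → £0.19
Road atlas £17.31: printed books → 0% → £0.00
E-reader £170.02: electronics, under £200.00 → 1.5% → £2.55
Wireless router £218.89: electronics, £200.00 or more → 8.75% → £19.15
Noise-cancelling headphones £281.21: electronics, £200.00 or more → 8.75% → £24.61
Total tax = £2.75 + £0.19 + £2.55 + £19.15 + £24.61 = £49.25

£49.25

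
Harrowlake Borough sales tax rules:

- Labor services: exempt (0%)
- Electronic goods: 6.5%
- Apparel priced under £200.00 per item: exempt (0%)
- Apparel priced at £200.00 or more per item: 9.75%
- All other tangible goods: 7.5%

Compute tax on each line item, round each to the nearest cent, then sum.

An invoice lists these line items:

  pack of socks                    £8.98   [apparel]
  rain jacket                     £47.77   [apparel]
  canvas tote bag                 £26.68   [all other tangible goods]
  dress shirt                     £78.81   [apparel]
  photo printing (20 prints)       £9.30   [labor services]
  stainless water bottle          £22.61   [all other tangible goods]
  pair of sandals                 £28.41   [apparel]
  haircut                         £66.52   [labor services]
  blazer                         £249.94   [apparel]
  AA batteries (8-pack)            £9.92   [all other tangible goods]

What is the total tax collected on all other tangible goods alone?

Canvas tote bag £26.68: all other tangible goods → 7.5% → £2.00
Stainless water bottle £22.61: all other tangible goods → 7.5% → £1.70
AA batteries (8-pack) £9.92: all other tangible goods → 7.5% → £0.74
Tax on all other tangible goods = £2.00 + £1.70 + £0.74 = £4.44

£4.44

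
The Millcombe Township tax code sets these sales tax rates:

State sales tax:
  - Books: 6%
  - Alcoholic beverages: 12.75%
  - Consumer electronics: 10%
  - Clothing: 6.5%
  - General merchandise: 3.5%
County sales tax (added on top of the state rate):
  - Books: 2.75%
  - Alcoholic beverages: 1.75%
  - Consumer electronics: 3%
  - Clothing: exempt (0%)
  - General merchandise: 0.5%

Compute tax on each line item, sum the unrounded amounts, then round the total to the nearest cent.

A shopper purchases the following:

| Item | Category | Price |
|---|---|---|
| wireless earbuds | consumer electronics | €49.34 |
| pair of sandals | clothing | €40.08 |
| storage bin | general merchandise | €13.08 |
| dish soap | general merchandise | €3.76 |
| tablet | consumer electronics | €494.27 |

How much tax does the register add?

Wireless earbuds €49.34: consumer electronics → 10% + 3% county = 13% → €6.4142
Pair of sandals €40.08: clothing → 6.5% + 0% county = 6.5% → €2.6052
Storage bin €13.08: general merchandise → 3.5% + 0.5% county = 4% → €0.5232
Dish soap €3.76: general merchandise → 3.5% + 0.5% county = 4% → €0.1504
Tablet €494.27: consumer electronics → 10% + 3% county = 13% → €64.2551
Unrounded tax sum = €73.9481 → €73.95

€73.95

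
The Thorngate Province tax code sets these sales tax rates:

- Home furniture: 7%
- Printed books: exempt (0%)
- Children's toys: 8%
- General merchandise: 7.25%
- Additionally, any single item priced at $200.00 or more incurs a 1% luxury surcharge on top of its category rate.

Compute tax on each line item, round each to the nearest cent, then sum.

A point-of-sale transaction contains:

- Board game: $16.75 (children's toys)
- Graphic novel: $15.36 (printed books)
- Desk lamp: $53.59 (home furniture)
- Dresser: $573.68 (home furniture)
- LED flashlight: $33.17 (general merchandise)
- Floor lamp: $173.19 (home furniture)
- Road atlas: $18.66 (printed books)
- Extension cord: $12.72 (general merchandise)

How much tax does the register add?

Board game $16.75: children's toys → 8% → $1.34
Graphic novel $15.36: printed books → 0% → $0.00
Desk lamp $53.59: home furniture → 7% → $3.75
Dresser $573.68: home furniture → 7% + 1% surcharge = 8% → $45.89
LED flashlight $33.17: general merchandise → 7.25% → $2.40
Floor lamp $173.19: home furniture → 7% → $12.12
Road atlas $18.66: printed books → 0% → $0.00
Extension cord $12.72: general merchandise → 7.25% → $0.92
Total tax = $1.34 + $3.75 + $45.89 + $2.40 + $12.12 + $0.92 = $66.42

$66.42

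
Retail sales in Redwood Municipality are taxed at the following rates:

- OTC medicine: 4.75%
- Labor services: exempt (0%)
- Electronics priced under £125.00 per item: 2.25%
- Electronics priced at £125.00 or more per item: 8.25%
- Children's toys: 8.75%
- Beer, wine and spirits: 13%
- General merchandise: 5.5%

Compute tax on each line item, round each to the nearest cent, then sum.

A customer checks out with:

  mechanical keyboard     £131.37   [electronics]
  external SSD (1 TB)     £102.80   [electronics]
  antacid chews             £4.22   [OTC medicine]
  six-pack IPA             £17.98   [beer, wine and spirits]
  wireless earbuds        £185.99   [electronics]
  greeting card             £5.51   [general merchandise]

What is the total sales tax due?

Mechanical keyboard £131.37: electronics, £125.00 or more → 8.25% → £10.84
External SSD (1 TB) £102.80: electronics, under £125.00 → 2.25% → £2.31
Antacid chews £4.22: OTC medicine → 4.75% → £0.20
Six-pack IPA £17.98: beer, wine and spirits → 13% → £2.34
Wireless earbuds £185.99: electronics, £125.00 or more → 8.25% → £15.34
Greeting card £5.51: general merchandise → 5.5% → £0.30
Total tax = £10.84 + £2.31 + £0.20 + £2.34 + £15.34 + £0.30 = £31.33

£31.33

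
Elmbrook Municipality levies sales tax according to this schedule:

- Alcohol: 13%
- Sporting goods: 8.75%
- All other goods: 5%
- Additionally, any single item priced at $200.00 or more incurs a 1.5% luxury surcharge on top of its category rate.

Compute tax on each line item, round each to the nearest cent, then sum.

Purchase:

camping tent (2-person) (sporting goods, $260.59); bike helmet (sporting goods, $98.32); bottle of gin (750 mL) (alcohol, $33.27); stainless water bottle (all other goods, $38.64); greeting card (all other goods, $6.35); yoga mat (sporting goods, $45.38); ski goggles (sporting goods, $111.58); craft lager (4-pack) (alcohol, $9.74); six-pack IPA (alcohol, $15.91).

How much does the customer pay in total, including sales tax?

Camping tent (2-person) $260.59: sporting goods → 8.75% + 1.5% surcharge = 10.25% → $26.71
Bike helmet $98.32: sporting goods → 8.75% → $8.60
Bottle of gin (750 mL) $33.27: alcohol → 13% → $4.33
Stainless water bottle $38.64: all other goods → 5% → $1.93
Greeting card $6.35: all other goods → 5% → $0.32
Yoga mat $45.38: sporting goods → 8.75% → $3.97
Ski goggles $111.58: sporting goods → 8.75% → $9.76
Craft lager (4-pack) $9.74: alcohol → 13% → $1.27
Six-pack IPA $15.91: alcohol → 13% → $2.07
Subtotal = $619.78; tax = $58.96; total due = $678.74

$678.74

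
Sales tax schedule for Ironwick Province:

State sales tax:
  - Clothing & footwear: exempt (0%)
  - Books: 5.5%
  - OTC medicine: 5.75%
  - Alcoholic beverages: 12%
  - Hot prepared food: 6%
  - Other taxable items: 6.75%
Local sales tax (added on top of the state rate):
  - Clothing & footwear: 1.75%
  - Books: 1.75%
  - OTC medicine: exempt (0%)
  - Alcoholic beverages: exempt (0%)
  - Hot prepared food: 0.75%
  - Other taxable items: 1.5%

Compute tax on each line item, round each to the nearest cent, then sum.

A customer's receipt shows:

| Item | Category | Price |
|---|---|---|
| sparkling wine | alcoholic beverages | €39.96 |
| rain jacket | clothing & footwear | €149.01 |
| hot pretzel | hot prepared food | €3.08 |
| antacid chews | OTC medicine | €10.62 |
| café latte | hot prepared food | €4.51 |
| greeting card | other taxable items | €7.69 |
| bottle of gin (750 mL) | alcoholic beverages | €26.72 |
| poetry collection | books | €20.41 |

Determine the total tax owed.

Sparkling wine €39.96: alcoholic beverages → 12% + 0% local = 12% → €4.80
Rain jacket €149.01: clothing & footwear → 0% + 1.75% local = 1.75% → €2.61
Hot pretzel €3.08: hot prepared food → 6% + 0.75% local = 6.75% → €0.21
Antacid chews €10.62: OTC medicine → 5.75% + 0% local = 5.75% → €0.61
Café latte €4.51: hot prepared food → 6% + 0.75% local = 6.75% → €0.30
Greeting card €7.69: other taxable items → 6.75% + 1.5% local = 8.25% → €0.63
Bottle of gin (750 mL) €26.72: alcoholic beverages → 12% + 0% local = 12% → €3.21
Poetry collection €20.41: books → 5.5% + 1.75% local = 7.25% → €1.48
Total tax = €4.80 + €2.61 + €0.21 + €0.61 + €0.30 + €0.63 + €3.21 + €1.48 = €13.85

€13.85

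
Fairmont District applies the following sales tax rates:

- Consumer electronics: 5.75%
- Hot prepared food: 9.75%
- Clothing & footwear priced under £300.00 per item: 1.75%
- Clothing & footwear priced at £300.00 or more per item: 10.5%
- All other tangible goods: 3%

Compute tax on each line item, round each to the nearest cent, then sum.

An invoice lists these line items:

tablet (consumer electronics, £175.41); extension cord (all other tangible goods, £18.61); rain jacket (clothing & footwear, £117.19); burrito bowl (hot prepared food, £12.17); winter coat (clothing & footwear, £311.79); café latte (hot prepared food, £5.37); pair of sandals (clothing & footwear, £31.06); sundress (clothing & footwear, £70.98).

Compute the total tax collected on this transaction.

£48.93

Tablet £175.41: consumer electronics → 5.75% → £10.09
Extension cord £18.61: all other tangible goods → 3% → £0.56
Rain jacket £117.19: clothing & footwear, under £300.00 → 1.75% → £2.05
Burrito bowl £12.17: hot prepared food → 9.75% → £1.19
Winter coat £311.79: clothing & footwear, £300.00 or more → 10.5% → £32.74
Café latte £5.37: hot prepared food → 9.75% → £0.52
Pair of sandals £31.06: clothing & footwear, under £300.00 → 1.75% → £0.54
Sundress £70.98: clothing & footwear, under £300.00 → 1.75% → £1.24
Total tax = £10.09 + £0.56 + £2.05 + £1.19 + £32.74 + £0.52 + £0.54 + £1.24 = £48.93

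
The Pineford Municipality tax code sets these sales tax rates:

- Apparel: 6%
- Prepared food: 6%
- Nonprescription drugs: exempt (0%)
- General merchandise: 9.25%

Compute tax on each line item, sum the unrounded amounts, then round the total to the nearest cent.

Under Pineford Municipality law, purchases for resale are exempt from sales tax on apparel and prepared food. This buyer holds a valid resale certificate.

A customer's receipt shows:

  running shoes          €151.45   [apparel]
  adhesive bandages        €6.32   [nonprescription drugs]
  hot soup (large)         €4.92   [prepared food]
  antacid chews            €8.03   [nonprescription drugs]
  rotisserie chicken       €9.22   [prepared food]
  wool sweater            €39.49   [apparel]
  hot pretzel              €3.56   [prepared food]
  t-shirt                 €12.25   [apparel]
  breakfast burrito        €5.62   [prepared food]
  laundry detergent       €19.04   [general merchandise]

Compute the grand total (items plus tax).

€261.66

Running shoes €151.45: apparel, buyer-exempt → 0% → €0.00
Adhesive bandages €6.32: nonprescription drugs → 0% → €0.00
Hot soup (large) €4.92: prepared food, buyer-exempt → 0% → €0.00
Antacid chews €8.03: nonprescription drugs → 0% → €0.00
Rotisserie chicken €9.22: prepared food, buyer-exempt → 0% → €0.00
Wool sweater €39.49: apparel, buyer-exempt → 0% → €0.00
Hot pretzel €3.56: prepared food, buyer-exempt → 0% → €0.00
T-shirt €12.25: apparel, buyer-exempt → 0% → €0.00
Breakfast burrito €5.62: prepared food, buyer-exempt → 0% → €0.00
Laundry detergent €19.04: general merchandise → 9.25% → €1.7612
Subtotal = €259.90; unrounded tax = €1.7612 → €1.76; total due = €261.66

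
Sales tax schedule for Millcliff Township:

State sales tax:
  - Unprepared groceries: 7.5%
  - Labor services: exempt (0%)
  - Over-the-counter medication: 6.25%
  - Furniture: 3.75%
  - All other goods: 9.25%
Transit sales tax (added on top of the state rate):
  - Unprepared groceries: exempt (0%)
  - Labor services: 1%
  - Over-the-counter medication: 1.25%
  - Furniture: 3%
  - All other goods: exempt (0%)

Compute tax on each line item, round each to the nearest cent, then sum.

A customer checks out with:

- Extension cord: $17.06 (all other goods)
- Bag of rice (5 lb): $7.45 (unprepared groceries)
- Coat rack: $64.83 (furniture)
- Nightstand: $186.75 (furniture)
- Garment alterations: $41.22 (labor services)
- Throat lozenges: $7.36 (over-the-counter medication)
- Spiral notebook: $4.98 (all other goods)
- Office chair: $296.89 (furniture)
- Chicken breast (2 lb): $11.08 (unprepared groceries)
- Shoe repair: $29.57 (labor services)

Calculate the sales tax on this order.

Extension cord $17.06: all other goods → 9.25% + 0% transit = 9.25% → $1.58
Bag of rice (5 lb) $7.45: unprepared groceries → 7.5% + 0% transit = 7.5% → $0.56
Coat rack $64.83: furniture → 3.75% + 3% transit = 6.75% → $4.38
Nightstand $186.75: furniture → 3.75% + 3% transit = 6.75% → $12.61
Garment alterations $41.22: labor services → 0% + 1% transit = 1% → $0.41
Throat lozenges $7.36: over-the-counter medication → 6.25% + 1.25% transit = 7.5% → $0.55
Spiral notebook $4.98: all other goods → 9.25% + 0% transit = 9.25% → $0.46
Office chair $296.89: furniture → 3.75% + 3% transit = 6.75% → $20.04
Chicken breast (2 lb) $11.08: unprepared groceries → 7.5% + 0% transit = 7.5% → $0.83
Shoe repair $29.57: labor services → 0% + 1% transit = 1% → $0.30
Total tax = $1.58 + $0.56 + $4.38 + $12.61 + $0.41 + $0.55 + $0.46 + $20.04 + $0.83 + $0.30 = $41.72

$41.72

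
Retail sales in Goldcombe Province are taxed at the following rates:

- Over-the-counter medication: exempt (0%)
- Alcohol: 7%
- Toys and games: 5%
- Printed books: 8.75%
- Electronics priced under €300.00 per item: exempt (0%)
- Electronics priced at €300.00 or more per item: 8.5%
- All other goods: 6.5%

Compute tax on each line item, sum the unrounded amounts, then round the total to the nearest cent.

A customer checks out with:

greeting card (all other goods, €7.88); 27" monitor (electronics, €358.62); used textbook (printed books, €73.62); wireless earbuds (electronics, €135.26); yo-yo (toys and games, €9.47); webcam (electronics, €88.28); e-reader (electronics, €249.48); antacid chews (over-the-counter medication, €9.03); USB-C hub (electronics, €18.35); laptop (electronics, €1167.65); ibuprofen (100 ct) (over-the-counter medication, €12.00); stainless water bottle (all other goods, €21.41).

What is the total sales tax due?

€138.55

Greeting card €7.88: all other goods → 6.5% → €0.5122
27" monitor €358.62: electronics, €300.00 or more → 8.5% → €30.4827
Used textbook €73.62: printed books → 8.75% → €6.44175
Wireless earbuds €135.26: electronics, under €300.00 → 0% → €0.00
Yo-yo €9.47: toys and games → 5% → €0.4735
Webcam €88.28: electronics, under €300.00 → 0% → €0.00
E-reader €249.48: electronics, under €300.00 → 0% → €0.00
Antacid chews €9.03: over-the-counter medication → 0% → €0.00
USB-C hub €18.35: electronics, under €300.00 → 0% → €0.00
Laptop €1167.65: electronics, €300.00 or more → 8.5% → €99.25025
Ibuprofen (100 ct) €12.00: over-the-counter medication → 0% → €0.00
Stainless water bottle €21.41: all other goods → 6.5% → €1.39165
Unrounded tax sum = €138.55205 → €138.55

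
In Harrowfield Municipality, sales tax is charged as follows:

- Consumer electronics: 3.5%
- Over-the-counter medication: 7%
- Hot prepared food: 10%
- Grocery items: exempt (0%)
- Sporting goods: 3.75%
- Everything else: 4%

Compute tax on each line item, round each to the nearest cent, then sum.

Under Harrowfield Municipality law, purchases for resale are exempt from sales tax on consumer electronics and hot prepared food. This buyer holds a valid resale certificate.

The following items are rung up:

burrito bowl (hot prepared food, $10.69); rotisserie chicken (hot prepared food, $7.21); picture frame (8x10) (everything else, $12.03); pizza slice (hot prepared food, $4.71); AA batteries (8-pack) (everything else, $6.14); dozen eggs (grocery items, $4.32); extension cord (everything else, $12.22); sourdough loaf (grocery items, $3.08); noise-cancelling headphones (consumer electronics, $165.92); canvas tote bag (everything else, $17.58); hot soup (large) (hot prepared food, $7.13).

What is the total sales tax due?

$1.92

Burrito bowl $10.69: hot prepared food, buyer-exempt → 0% → $0.00
Rotisserie chicken $7.21: hot prepared food, buyer-exempt → 0% → $0.00
Picture frame (8x10) $12.03: everything else → 4% → $0.48
Pizza slice $4.71: hot prepared food, buyer-exempt → 0% → $0.00
AA batteries (8-pack) $6.14: everything else → 4% → $0.25
Dozen eggs $4.32: grocery items → 0% → $0.00
Extension cord $12.22: everything else → 4% → $0.49
Sourdough loaf $3.08: grocery items → 0% → $0.00
Noise-cancelling headphones $165.92: consumer electronics, buyer-exempt → 0% → $0.00
Canvas tote bag $17.58: everything else → 4% → $0.70
Hot soup (large) $7.13: hot prepared food, buyer-exempt → 0% → $0.00
Total tax = $0.48 + $0.25 + $0.49 + $0.70 = $1.92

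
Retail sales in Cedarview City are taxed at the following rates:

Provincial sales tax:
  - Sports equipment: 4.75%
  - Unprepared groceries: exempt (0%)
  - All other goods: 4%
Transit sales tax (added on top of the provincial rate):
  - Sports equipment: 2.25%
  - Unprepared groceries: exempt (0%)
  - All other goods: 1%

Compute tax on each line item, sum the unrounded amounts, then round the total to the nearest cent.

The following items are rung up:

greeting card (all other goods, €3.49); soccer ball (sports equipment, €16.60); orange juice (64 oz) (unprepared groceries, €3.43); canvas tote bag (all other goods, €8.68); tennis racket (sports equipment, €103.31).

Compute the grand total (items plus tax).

€144.51

Greeting card €3.49: all other goods → 4% + 1% transit = 5% → €0.1745
Soccer ball €16.60: sports equipment → 4.75% + 2.25% transit = 7% → €1.162
Orange juice (64 oz) €3.43: unprepared groceries → 0% + 0% transit = 0% → €0.00
Canvas tote bag €8.68: all other goods → 4% + 1% transit = 5% → €0.434
Tennis racket €103.31: sports equipment → 4.75% + 2.25% transit = 7% → €7.2317
Subtotal = €135.51; unrounded tax = €9.0022 → €9.00; total due = €144.51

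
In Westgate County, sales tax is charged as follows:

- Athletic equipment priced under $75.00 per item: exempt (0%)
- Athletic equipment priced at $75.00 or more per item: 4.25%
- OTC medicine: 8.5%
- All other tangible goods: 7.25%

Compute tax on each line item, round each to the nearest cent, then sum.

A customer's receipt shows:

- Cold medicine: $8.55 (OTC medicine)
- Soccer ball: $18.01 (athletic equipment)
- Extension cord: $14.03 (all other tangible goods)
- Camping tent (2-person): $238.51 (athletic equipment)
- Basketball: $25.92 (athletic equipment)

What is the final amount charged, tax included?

Cold medicine $8.55: OTC medicine → 8.5% → $0.73
Soccer ball $18.01: athletic equipment, under $75.00 → 0% → $0.00
Extension cord $14.03: all other tangible goods → 7.25% → $1.02
Camping tent (2-person) $238.51: athletic equipment, $75.00 or more → 4.25% → $10.14
Basketball $25.92: athletic equipment, under $75.00 → 0% → $0.00
Subtotal = $305.02; tax = $11.89; total due = $316.91

$316.91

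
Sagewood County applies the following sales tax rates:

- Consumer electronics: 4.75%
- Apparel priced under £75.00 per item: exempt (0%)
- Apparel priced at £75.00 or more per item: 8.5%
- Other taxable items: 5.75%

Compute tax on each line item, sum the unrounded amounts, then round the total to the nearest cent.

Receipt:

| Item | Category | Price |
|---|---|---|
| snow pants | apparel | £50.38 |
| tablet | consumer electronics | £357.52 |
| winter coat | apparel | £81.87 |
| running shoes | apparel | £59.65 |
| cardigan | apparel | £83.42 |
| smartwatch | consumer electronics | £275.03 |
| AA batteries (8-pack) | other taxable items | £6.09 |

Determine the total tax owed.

£44.45

Snow pants £50.38: apparel, under £75.00 → 0% → £0.00
Tablet £357.52: consumer electronics → 4.75% → £16.9822
Winter coat £81.87: apparel, £75.00 or more → 8.5% → £6.95895
Running shoes £59.65: apparel, under £75.00 → 0% → £0.00
Cardigan £83.42: apparel, £75.00 or more → 8.5% → £7.0907
Smartwatch £275.03: consumer electronics → 4.75% → £13.063925
AA batteries (8-pack) £6.09: other taxable items → 5.75% → £0.350175
Unrounded tax sum = £44.44595 → £44.45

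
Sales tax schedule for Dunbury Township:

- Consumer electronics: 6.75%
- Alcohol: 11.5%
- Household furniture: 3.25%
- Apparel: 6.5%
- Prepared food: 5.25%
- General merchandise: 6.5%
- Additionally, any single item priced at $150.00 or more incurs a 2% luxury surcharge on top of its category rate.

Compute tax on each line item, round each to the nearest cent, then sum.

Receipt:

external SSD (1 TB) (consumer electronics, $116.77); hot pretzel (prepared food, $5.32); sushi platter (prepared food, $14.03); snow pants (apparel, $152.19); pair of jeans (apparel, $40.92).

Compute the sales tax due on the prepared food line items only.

$1.02

Hot pretzel $5.32: prepared food → 5.25% → $0.28
Sushi platter $14.03: prepared food → 5.25% → $0.74
Tax on prepared food = $0.28 + $0.74 = $1.02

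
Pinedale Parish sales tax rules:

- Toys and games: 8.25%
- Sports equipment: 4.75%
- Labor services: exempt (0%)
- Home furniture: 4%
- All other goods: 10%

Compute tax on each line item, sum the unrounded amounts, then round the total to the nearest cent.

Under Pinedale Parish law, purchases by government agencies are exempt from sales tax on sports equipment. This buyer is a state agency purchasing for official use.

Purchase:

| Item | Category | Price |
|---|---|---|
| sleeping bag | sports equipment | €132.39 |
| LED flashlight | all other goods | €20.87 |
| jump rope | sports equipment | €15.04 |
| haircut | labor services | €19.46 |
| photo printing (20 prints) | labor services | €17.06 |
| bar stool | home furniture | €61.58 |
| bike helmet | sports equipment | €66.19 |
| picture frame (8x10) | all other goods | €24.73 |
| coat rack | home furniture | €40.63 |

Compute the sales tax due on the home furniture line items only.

€4.09

Bar stool €61.58: home furniture → 4% → €2.4632
Coat rack €40.63: home furniture → 4% → €1.6252
Tax on home furniture: unrounded sum = €4.0884 → €4.09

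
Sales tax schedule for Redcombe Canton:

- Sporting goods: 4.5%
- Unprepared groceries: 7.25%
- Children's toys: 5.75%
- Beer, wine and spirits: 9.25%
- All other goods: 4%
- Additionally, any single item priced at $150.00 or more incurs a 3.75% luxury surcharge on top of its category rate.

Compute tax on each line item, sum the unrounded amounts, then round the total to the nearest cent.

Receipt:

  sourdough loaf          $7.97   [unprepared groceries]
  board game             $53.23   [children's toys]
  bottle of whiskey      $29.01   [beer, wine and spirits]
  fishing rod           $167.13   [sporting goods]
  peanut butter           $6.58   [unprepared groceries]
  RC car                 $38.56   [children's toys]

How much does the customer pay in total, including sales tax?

$325.28

Sourdough loaf $7.97: unprepared groceries → 7.25% → $0.577825
Board game $53.23: children's toys → 5.75% → $3.060725
Bottle of whiskey $29.01: beer, wine and spirits → 9.25% → $2.683425
Fishing rod $167.13: sporting goods → 4.5% + 3.75% surcharge = 8.25% → $13.788225
Peanut butter $6.58: unprepared groceries → 7.25% → $0.47705
RC car $38.56: children's toys → 5.75% → $2.2172
Subtotal = $302.48; unrounded tax = $22.80445 → $22.80; total due = $325.28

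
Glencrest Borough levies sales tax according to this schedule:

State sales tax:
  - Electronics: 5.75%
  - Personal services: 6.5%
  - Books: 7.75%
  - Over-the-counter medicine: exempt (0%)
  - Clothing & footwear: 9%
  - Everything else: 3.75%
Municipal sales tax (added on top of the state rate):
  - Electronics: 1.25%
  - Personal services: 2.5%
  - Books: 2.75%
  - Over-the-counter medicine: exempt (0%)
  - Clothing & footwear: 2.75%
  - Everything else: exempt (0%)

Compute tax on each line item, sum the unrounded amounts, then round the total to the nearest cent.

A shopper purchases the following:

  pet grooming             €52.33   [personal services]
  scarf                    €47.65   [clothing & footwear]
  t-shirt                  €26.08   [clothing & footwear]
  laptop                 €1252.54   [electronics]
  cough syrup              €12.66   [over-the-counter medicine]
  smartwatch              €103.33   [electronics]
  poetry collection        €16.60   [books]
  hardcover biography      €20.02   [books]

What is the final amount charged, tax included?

€1643.34

Pet grooming €52.33: personal services → 6.5% + 2.5% municipal = 9% → €4.7097
Scarf €47.65: clothing & footwear → 9% + 2.75% municipal = 11.75% → €5.598875
T-shirt €26.08: clothing & footwear → 9% + 2.75% municipal = 11.75% → €3.0644
Laptop €1252.54: electronics → 5.75% + 1.25% municipal = 7% → €87.6778
Cough syrup €12.66: over-the-counter medicine → 0% + 0% municipal = 0% → €0.00
Smartwatch €103.33: electronics → 5.75% + 1.25% municipal = 7% → €7.2331
Poetry collection €16.60: books → 7.75% + 2.75% municipal = 10.5% → €1.743
Hardcover biography €20.02: books → 7.75% + 2.75% municipal = 10.5% → €2.1021
Subtotal = €1531.21; unrounded tax = €112.128975 → €112.13; total due = €1643.34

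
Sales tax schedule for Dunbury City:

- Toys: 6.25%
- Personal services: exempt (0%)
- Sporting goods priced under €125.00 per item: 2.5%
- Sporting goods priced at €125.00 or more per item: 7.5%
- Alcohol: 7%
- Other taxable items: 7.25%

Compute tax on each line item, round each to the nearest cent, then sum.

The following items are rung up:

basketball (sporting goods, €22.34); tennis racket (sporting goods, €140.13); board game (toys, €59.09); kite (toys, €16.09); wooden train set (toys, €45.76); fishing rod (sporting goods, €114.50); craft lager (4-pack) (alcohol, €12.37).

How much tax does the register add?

Basketball €22.34: sporting goods, under €125.00 → 2.5% → €0.56
Tennis racket €140.13: sporting goods, €125.00 or more → 7.5% → €10.51
Board game €59.09: toys → 6.25% → €3.69
Kite €16.09: toys → 6.25% → €1.01
Wooden train set €45.76: toys → 6.25% → €2.86
Fishing rod €114.50: sporting goods, under €125.00 → 2.5% → €2.86
Craft lager (4-pack) €12.37: alcohol → 7% → €0.87
Total tax = €0.56 + €10.51 + €3.69 + €1.01 + €2.86 + €2.86 + €0.87 = €22.36

€22.36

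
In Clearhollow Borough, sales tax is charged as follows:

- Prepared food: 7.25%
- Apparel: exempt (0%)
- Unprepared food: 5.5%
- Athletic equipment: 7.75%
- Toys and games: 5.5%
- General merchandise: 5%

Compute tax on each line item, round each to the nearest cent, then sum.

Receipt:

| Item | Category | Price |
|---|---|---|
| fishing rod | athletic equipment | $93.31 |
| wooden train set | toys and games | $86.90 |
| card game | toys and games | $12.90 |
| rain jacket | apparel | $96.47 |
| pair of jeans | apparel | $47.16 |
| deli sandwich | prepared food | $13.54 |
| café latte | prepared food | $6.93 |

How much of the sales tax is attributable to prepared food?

Deli sandwich $13.54: prepared food → 7.25% → $0.98
Café latte $6.93: prepared food → 7.25% → $0.50
Tax on prepared food = $0.98 + $0.50 = $1.48

$1.48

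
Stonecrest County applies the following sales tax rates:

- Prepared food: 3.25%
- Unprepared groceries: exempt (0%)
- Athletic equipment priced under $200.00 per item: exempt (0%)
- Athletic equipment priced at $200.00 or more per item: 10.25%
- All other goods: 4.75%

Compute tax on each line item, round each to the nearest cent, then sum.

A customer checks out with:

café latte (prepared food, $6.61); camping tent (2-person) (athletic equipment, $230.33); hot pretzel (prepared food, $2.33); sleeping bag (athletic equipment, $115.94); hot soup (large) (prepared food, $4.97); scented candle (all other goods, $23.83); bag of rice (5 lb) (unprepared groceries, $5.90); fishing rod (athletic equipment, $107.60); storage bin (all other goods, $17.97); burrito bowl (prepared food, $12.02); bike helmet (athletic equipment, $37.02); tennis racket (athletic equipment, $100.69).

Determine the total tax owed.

$26.43

Café latte $6.61: prepared food → 3.25% → $0.21
Camping tent (2-person) $230.33: athletic equipment, $200.00 or more → 10.25% → $23.61
Hot pretzel $2.33: prepared food → 3.25% → $0.08
Sleeping bag $115.94: athletic equipment, under $200.00 → 0% → $0.00
Hot soup (large) $4.97: prepared food → 3.25% → $0.16
Scented candle $23.83: all other goods → 4.75% → $1.13
Bag of rice (5 lb) $5.90: unprepared groceries → 0% → $0.00
Fishing rod $107.60: athletic equipment, under $200.00 → 0% → $0.00
Storage bin $17.97: all other goods → 4.75% → $0.85
Burrito bowl $12.02: prepared food → 3.25% → $0.39
Bike helmet $37.02: athletic equipment, under $200.00 → 0% → $0.00
Tennis racket $100.69: athletic equipment, under $200.00 → 0% → $0.00
Total tax = $0.21 + $23.61 + $0.08 + $0.16 + $1.13 + $0.85 + $0.39 = $26.43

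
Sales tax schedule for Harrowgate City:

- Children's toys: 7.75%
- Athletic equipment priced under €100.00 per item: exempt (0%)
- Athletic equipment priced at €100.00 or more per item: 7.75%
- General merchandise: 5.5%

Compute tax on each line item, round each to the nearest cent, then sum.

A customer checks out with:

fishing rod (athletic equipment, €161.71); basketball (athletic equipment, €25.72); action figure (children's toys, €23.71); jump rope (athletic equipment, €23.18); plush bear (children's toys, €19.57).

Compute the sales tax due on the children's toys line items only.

€3.36

Action figure €23.71: children's toys → 7.75% → €1.84
Plush bear €19.57: children's toys → 7.75% → €1.52
Tax on children's toys = €1.84 + €1.52 = €3.36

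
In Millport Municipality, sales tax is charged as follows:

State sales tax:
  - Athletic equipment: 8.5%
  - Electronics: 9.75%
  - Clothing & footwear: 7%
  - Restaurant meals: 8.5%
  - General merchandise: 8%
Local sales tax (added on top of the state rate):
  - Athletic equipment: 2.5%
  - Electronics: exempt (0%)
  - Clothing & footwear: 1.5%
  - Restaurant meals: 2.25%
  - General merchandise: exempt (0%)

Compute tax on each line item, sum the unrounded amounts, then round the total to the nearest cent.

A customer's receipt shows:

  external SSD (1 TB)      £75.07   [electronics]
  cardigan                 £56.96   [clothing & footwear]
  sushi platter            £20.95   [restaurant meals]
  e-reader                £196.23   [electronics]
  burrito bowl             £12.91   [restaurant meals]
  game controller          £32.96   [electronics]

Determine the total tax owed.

£38.15

External SSD (1 TB) £75.07: electronics → 9.75% + 0% local = 9.75% → £7.319325
Cardigan £56.96: clothing & footwear → 7% + 1.5% local = 8.5% → £4.8416
Sushi platter £20.95: restaurant meals → 8.5% + 2.25% local = 10.75% → £2.252125
E-reader £196.23: electronics → 9.75% + 0% local = 9.75% → £19.132425
Burrito bowl £12.91: restaurant meals → 8.5% + 2.25% local = 10.75% → £1.387825
Game controller £32.96: electronics → 9.75% + 0% local = 9.75% → £3.2136
Unrounded tax sum = £38.1469 → £38.15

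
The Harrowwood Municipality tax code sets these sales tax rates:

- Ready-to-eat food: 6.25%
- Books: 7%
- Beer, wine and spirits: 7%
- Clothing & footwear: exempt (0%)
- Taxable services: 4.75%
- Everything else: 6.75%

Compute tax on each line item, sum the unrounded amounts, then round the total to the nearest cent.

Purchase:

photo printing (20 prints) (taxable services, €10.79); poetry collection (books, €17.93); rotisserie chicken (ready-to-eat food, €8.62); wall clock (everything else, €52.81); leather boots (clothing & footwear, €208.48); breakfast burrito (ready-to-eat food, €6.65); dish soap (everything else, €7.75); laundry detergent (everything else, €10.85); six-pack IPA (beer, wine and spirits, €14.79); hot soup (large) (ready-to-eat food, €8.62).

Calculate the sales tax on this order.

€9.12

Photo printing (20 prints) €10.79: taxable services → 4.75% → €0.512525
Poetry collection €17.93: books → 7% → €1.2551
Rotisserie chicken €8.62: ready-to-eat food → 6.25% → €0.53875
Wall clock €52.81: everything else → 6.75% → €3.564675
Leather boots €208.48: clothing & footwear → 0% → €0.00
Breakfast burrito €6.65: ready-to-eat food → 6.25% → €0.415625
Dish soap €7.75: everything else → 6.75% → €0.523125
Laundry detergent €10.85: everything else → 6.75% → €0.732375
Six-pack IPA €14.79: beer, wine and spirits → 7% → €1.0353
Hot soup (large) €8.62: ready-to-eat food → 6.25% → €0.53875
Unrounded tax sum = €9.116225 → €9.12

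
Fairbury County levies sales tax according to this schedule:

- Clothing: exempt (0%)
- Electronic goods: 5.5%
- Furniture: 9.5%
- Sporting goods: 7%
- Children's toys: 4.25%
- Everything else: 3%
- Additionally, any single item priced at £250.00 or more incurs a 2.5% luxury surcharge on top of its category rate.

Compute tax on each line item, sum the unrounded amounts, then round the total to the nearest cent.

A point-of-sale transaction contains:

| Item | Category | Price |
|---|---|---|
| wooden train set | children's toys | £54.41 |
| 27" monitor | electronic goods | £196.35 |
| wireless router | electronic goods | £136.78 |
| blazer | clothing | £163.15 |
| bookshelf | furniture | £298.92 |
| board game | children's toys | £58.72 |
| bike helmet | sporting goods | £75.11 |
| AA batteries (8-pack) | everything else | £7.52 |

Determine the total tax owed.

£64.48

Wooden train set £54.41: children's toys → 4.25% → £2.312425
27" monitor £196.35: electronic goods → 5.5% → £10.79925
Wireless router £136.78: electronic goods → 5.5% → £7.5229
Blazer £163.15: clothing → 0% → £0.00
Bookshelf £298.92: furniture → 9.5% + 2.5% surcharge = 12% → £35.8704
Board game £58.72: children's toys → 4.25% → £2.4956
Bike helmet £75.11: sporting goods → 7% → £5.2577
AA batteries (8-pack) £7.52: everything else → 3% → £0.2256
Unrounded tax sum = £64.483875 → £64.48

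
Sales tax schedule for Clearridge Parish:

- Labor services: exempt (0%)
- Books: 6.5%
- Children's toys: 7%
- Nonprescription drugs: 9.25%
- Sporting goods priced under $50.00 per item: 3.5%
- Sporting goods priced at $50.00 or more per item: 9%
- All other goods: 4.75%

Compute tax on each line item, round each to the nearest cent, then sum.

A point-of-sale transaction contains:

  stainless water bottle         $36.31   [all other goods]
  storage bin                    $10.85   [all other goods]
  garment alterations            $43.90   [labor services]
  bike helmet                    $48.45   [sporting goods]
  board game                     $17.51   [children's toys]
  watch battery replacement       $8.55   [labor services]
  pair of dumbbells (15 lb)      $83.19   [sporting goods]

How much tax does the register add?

Stainless water bottle $36.31: all other goods → 4.75% → $1.72
Storage bin $10.85: all other goods → 4.75% → $0.52
Garment alterations $43.90: labor services → 0% → $0.00
Bike helmet $48.45: sporting goods, under $50.00 → 3.5% → $1.70
Board game $17.51: children's toys → 7% → $1.23
Watch battery replacement $8.55: labor services → 0% → $0.00
Pair of dumbbells (15 lb) $83.19: sporting goods, $50.00 or more → 9% → $7.49
Total tax = $1.72 + $0.52 + $1.70 + $1.23 + $7.49 = $12.66

$12.66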